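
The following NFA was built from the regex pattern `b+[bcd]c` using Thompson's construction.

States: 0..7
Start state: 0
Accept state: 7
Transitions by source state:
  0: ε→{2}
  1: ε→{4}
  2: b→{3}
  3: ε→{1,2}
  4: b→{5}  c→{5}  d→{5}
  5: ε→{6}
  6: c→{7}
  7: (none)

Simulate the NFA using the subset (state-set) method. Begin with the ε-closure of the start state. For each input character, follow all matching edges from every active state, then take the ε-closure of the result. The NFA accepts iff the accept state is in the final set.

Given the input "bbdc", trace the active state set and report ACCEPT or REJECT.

Answer: ACCEPT

Trace:
start: ε-closure({0}) = {0,2}
'b' @ 1: {1,2,3,4}
'b' @ 2: {1,2,3,4,5,6}
'd' @ 3: {5,6}
'c' @ 4: {7}  (accept∈set)
end set {7} — state 7 in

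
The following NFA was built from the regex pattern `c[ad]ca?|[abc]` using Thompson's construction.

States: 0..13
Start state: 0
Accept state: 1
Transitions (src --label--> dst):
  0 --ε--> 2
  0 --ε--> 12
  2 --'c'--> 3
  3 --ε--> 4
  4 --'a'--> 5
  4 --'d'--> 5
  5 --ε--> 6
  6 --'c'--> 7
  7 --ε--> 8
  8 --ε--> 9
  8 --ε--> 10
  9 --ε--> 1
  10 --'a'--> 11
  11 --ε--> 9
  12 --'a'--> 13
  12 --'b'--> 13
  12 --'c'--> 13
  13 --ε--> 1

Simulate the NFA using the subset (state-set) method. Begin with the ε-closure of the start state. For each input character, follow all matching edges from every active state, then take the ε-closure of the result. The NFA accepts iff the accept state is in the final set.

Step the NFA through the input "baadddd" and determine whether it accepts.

Answer: REJECT

Steps:
S₀ = ε-closure({0}) = {0,2,12}
'b' @ 1: {1,13}  [accepting]
'a' @ 2: {}  — state set empty
rest 'adddd' ignored (set empty)
final: {}; accept 1 not in set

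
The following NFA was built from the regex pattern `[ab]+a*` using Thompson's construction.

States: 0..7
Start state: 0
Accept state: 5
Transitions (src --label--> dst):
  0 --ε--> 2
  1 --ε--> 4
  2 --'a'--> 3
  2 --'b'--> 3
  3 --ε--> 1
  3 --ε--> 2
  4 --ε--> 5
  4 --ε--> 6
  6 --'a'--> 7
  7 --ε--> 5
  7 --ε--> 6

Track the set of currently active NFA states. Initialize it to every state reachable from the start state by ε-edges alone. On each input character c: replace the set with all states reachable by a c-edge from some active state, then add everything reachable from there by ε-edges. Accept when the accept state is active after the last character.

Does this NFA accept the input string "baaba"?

Answer: ACCEPT

Derivation:
initial (ε-close {0}): {0,2}
'b' @ 1: {1,2,3,4,5,6}  (accept∈set)
'a' @ 2: {1,2,3,4,5,6,7}  (accept∈set)
'a' @ 3: {1,2,3,4,5,6,7}  (accept∈set)
'b' @ 4: {1,2,3,4,5,6}  (accept∈set)
'a' @ 5: {1,2,3,4,5,6,7}  (accept∈set)
final: {1,2,3,4,5,6,7}; accept 5 in set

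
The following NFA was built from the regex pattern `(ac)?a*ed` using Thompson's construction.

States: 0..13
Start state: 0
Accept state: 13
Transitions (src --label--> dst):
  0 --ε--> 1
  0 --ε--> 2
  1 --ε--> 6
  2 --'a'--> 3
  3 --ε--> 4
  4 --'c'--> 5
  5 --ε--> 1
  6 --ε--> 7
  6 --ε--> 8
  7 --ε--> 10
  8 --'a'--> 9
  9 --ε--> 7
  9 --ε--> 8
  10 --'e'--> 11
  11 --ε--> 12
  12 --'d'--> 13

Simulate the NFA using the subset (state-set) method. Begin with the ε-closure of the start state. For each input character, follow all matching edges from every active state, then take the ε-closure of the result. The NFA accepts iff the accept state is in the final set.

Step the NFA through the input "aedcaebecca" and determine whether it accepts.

start: ε-closure({0}) = {0,1,2,6,7,8,10}
'a' @ 1: {3,4,7,8,9,10}
'e' @ 2: {11,12}
'd' @ 3: {13}  (accept∈set)
'c' @ 4: {}  — no active states
rest 'aebecca' ignored (set empty)
end set {} — state 13 not in

Answer: REJECT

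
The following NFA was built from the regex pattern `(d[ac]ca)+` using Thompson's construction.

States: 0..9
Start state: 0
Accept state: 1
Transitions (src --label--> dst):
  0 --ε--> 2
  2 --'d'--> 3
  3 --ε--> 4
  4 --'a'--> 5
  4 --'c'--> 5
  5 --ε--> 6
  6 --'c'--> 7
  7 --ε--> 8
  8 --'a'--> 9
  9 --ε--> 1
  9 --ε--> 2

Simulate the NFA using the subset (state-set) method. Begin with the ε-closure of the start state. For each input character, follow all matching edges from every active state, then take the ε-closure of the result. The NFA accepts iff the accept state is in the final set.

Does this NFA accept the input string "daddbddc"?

S₀ = ε-closure({0}) = {0,2}
'd' @ 1: {3,4}
'a' @ 2: {5,6}
'd' @ 3: {}  — dead — no transitions
rest 'dbddc' ignored (set empty)
after full input: {}  (accept=1 not in)

Answer: REJECT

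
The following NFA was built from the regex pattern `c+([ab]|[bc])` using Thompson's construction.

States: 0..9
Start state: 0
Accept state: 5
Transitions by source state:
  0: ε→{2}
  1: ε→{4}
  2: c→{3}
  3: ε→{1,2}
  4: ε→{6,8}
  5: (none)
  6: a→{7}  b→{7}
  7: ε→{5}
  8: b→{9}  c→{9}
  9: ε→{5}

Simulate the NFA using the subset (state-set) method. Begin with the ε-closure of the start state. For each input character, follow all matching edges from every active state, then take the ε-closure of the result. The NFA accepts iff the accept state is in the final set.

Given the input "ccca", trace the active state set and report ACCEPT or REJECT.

S₀ = ε-closure({0}) = {0,2}
'c' @ 1: {1,2,3,4,6,8}
'c' @ 2: {1,2,3,4,5,6,8,9}  ✓accept
'c' @ 3: {1,2,3,4,5,6,8,9}  ✓accept
'a' @ 4: {5,7}  ✓accept
end set {5,7} — state 5 in

Answer: ACCEPT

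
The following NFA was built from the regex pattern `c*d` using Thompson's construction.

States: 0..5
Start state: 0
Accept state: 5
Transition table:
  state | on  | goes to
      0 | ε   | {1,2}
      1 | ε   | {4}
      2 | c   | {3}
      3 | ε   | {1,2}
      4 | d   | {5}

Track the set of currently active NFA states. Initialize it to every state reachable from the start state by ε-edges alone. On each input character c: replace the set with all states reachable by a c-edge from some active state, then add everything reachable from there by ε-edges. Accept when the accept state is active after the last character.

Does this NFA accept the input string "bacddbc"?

initial (ε-close {0}): {0,1,2,4}
'b' @ 1: {}  — state set empty
rest 'acddbc' ignored (set empty)
final: {}; accept 5 not in set

Answer: REJECT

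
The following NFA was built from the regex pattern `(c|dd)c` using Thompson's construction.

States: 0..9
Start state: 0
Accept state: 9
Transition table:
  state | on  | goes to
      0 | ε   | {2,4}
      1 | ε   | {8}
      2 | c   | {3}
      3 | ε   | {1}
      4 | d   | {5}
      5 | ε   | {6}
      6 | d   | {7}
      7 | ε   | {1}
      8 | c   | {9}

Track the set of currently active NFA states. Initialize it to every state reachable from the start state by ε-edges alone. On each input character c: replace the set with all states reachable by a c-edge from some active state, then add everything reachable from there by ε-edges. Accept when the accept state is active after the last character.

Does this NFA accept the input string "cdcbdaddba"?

Answer: REJECT

Derivation:
S₀ = ε-closure({0}) = {0,2,4}
'c' @ 1: {1,3,8}
'd' @ 2: {}  — no active states
rest 'cbdaddba' ignored (set empty)
end set {} — state 9 not in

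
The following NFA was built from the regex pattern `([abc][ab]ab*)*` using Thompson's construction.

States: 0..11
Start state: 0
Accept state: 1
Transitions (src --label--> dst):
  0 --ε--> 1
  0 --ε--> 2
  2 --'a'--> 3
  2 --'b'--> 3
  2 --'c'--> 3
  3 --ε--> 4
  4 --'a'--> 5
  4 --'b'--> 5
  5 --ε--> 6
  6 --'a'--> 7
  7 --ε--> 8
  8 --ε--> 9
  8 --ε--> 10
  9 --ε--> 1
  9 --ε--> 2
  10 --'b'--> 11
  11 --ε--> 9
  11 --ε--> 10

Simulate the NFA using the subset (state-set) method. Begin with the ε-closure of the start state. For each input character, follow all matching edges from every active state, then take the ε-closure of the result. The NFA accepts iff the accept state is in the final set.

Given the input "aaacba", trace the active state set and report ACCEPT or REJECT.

initial (ε-close {0}): {0,1,2}
'a' @ 1: {3,4}
'a' @ 2: {5,6}
'a' @ 3: {1,2,7,8,9,10}  [accepting]
'c' @ 4: {3,4}
'b' @ 5: {5,6}
'a' @ 6: {1,2,7,8,9,10}  [accepting]
end set {1,2,7,8,9,10} — state 1 in

Answer: ACCEPT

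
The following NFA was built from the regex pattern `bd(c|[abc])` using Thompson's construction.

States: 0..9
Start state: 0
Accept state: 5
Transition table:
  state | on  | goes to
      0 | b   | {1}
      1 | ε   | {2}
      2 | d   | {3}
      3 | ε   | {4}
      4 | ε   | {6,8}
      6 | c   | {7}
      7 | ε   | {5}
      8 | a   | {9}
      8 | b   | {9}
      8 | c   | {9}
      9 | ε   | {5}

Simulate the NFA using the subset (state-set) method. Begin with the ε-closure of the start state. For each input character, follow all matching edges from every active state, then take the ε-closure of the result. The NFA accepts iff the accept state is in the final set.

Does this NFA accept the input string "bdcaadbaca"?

Answer: REJECT

Trace:
S₀ = ε-closure({0}) = {0}
'b' @ 1: {1,2}
'd' @ 2: {3,4,6,8}
'c' @ 3: {5,7,9}  ✓accept
'a' @ 4: {}  — no active states
rest 'adbaca' ignored (set empty)
final: {}; accept 5 not in set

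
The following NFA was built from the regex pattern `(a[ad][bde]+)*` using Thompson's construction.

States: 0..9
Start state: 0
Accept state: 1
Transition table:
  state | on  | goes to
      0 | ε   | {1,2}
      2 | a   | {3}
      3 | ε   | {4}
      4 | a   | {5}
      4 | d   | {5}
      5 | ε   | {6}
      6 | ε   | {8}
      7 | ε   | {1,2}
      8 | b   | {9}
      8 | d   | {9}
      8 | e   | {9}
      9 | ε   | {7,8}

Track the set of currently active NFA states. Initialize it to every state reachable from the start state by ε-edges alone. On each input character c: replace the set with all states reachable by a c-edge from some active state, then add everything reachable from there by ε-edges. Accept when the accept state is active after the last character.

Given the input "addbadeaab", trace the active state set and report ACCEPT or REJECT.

S₀ = ε-closure({0}) = {0,1,2}
'a' @ 1: {3,4}
'd' @ 2: {5,6,8}
'd' @ 3: {1,2,7,8,9}  (accept∈set)
'b' @ 4: {1,2,7,8,9}  (accept∈set)
'a' @ 5: {3,4}
'd' @ 6: {5,6,8}
'e' @ 7: {1,2,7,8,9}  (accept∈set)
'a' @ 8: {3,4}
'a' @ 9: {5,6,8}
'b' @ 10: {1,2,7,8,9}  (accept∈set)
after full input: {1,2,7,8,9}  (accept=1 in)

Answer: ACCEPT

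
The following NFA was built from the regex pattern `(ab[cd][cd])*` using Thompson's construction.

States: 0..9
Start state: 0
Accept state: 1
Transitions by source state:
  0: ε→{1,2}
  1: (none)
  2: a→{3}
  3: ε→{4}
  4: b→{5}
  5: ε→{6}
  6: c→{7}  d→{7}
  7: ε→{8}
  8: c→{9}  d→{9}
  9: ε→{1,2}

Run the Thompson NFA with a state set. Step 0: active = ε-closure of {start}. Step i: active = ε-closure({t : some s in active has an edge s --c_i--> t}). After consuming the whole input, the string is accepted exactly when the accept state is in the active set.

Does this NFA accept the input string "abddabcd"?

Answer: ACCEPT

Steps:
S₀ = ε-closure({0}) = {0,1,2}
'a' @ 1: {3,4}
'b' @ 2: {5,6}
'd' @ 3: {7,8}
'd' @ 4: {1,2,9}  (accept∈set)
'a' @ 5: {3,4}
'b' @ 6: {5,6}
'c' @ 7: {7,8}
'd' @ 8: {1,2,9}  (accept∈set)
final: {1,2,9}; accept 1 in set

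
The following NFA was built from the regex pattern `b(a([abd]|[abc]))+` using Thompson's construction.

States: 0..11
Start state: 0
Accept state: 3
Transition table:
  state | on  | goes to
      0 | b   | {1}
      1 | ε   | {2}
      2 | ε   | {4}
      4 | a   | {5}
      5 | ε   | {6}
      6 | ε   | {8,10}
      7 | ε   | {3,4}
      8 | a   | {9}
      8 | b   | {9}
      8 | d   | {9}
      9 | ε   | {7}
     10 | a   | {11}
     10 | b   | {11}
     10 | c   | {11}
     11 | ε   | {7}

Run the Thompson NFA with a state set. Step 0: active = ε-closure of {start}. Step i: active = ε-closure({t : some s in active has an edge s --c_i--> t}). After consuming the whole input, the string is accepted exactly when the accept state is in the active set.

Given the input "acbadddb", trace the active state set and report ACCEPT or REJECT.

initial (ε-close {0}): {0}
'a' @ 1: {}  — no active states
rest 'cbadddb' ignored (set empty)
after full input: {}  (accept=3 not in)

Answer: REJECT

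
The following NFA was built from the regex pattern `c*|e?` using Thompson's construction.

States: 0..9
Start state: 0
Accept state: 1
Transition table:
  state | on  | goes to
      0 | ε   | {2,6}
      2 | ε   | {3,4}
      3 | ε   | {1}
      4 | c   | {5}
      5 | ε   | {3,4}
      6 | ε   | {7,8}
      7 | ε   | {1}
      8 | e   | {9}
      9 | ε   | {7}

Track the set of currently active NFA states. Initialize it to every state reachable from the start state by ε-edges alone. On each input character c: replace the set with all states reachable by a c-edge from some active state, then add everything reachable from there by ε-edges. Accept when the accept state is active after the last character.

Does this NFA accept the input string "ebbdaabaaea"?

Answer: REJECT

Trace:
initial (ε-close {0}): {0,1,2,3,4,6,7,8}
'e' @ 1: {1,7,9}  (accept∈set)
'b' @ 2: {}  — state set empty
rest 'bdaabaaea' ignored (set empty)
end set {} — state 1 not in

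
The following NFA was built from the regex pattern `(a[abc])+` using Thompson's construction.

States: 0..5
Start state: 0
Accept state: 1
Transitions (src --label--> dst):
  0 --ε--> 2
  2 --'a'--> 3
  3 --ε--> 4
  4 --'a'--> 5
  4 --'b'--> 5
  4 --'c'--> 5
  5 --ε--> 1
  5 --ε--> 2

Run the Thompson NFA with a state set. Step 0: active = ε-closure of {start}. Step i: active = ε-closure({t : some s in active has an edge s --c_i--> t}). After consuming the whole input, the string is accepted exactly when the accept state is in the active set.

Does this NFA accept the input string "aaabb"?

start: ε-closure({0}) = {0,2}
'a' @ 1: {3,4}
'a' @ 2: {1,2,5}  [accepting]
'a' @ 3: {3,4}
'b' @ 4: {1,2,5}  [accepting]
'b' @ 5: {}  — dead — no transitions
after full input: {}  (accept=1 not in)

Answer: REJECT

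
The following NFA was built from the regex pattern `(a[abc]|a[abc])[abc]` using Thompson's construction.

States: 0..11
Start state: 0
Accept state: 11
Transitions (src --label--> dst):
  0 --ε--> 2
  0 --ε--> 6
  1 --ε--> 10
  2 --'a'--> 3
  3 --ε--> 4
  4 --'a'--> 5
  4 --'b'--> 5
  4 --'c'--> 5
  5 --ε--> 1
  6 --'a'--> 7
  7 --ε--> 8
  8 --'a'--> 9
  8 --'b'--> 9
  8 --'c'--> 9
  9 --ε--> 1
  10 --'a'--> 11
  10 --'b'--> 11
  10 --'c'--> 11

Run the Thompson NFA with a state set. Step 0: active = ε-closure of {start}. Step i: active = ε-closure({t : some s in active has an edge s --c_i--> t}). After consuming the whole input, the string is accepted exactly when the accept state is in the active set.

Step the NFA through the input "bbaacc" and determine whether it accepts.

initial (ε-close {0}): {0,2,6}
'b' @ 1: {}  — no active states
rest 'baacc' ignored (set empty)
end set {} — state 11 not in

Answer: REJECT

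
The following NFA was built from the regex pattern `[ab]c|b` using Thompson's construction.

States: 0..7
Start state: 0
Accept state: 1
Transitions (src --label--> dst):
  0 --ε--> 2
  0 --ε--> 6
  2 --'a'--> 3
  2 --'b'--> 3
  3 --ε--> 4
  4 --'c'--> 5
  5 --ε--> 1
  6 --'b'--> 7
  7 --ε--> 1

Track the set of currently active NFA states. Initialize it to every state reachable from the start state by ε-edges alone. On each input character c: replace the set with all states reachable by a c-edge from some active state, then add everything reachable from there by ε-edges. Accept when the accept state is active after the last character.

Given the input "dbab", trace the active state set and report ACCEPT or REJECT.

S₀ = ε-closure({0}) = {0,2,6}
'd' @ 1: {}  — no active states
rest 'bab' ignored (set empty)
final: {}; accept 1 not in set

Answer: REJECT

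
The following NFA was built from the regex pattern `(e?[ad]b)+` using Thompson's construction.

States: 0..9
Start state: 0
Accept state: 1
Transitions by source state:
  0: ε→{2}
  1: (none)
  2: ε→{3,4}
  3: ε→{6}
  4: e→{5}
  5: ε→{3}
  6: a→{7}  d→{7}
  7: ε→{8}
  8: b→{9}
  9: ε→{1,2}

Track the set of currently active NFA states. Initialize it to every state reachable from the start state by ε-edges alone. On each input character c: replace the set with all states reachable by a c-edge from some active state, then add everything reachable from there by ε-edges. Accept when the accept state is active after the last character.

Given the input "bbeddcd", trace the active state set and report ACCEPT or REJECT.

initial (ε-close {0}): {0,2,3,4,6}
'b' @ 1: {}  — dead — no transitions
rest 'beddcd' ignored (set empty)
final: {}; accept 1 not in set

Answer: REJECT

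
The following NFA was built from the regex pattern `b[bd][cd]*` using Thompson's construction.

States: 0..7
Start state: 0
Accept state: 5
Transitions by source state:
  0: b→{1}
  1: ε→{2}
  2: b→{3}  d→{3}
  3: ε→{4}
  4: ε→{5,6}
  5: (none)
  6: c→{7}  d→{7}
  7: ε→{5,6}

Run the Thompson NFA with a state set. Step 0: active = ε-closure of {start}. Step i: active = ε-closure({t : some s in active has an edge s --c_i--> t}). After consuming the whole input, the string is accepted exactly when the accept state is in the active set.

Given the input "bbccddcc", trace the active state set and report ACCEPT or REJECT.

Answer: ACCEPT

Steps:
S₀ = ε-closure({0}) = {0}
'b' @ 1: {1,2}
'b' @ 2: {3,4,5,6}  (accept∈set)
'c' @ 3: {5,6,7}  (accept∈set)
'c' @ 4: {5,6,7}  (accept∈set)
'd' @ 5: {5,6,7}  (accept∈set)
'd' @ 6: {5,6,7}  (accept∈set)
'c' @ 7: {5,6,7}  (accept∈set)
'c' @ 8: {5,6,7}  (accept∈set)
end set {5,6,7} — state 5 in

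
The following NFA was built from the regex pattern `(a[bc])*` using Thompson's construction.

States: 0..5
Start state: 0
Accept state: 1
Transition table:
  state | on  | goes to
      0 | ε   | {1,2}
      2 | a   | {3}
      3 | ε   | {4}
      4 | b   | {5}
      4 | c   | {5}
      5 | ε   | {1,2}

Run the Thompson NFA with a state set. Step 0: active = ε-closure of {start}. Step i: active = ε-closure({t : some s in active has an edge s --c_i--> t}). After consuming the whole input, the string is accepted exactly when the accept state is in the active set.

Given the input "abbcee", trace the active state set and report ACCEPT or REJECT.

Answer: REJECT

Trace:
initial (ε-close {0}): {0,1,2}
'a' @ 1: {3,4}
'b' @ 2: {1,2,5}  (accept∈set)
'b' @ 3: {}  — state set empty
rest 'cee' ignored (set empty)
end set {} — state 1 not in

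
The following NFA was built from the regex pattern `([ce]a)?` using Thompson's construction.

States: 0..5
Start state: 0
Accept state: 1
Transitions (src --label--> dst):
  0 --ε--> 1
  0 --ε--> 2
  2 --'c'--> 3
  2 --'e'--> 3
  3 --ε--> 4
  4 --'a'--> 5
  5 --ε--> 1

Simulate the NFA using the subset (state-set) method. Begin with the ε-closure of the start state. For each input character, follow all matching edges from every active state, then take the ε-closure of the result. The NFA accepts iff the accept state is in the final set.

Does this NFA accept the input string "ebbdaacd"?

initial (ε-close {0}): {0,1,2}
'e' @ 1: {3,4}
'b' @ 2: {}  — dead — no transitions
rest 'bdaacd' ignored (set empty)
after full input: {}  (accept=1 not in)

Answer: REJECT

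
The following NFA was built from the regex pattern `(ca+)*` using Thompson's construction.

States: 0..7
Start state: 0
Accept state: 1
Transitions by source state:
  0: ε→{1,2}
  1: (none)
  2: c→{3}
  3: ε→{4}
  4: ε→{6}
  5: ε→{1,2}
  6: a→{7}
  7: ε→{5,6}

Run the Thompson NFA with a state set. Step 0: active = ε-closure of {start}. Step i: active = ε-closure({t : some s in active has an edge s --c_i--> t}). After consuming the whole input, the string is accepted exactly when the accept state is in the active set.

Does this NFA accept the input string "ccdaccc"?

Answer: REJECT

Steps:
S₀ = ε-closure({0}) = {0,1,2}
'c' @ 1: {3,4,6}
'c' @ 2: {}  — dead — no transitions
rest 'daccc' ignored (set empty)
final: {}; accept 1 not in set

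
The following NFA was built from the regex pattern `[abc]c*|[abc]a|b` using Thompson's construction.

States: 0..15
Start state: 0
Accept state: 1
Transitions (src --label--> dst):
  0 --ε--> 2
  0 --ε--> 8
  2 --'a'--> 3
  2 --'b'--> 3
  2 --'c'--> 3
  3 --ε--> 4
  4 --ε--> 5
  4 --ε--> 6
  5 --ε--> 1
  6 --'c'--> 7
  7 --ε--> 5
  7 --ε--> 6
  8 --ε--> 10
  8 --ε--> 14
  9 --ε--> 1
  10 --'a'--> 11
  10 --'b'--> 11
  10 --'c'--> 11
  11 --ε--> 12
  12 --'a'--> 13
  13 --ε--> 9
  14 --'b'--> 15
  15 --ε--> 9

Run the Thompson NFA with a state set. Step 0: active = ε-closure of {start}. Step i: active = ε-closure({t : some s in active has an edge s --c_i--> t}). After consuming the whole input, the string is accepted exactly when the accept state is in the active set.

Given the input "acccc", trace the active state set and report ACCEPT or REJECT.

S₀ = ε-closure({0}) = {0,2,8,10,14}
'a' @ 1: {1,3,4,5,6,11,12}  ✓accept
'c' @ 2: {1,5,6,7}  ✓accept
'c' @ 3: {1,5,6,7}  ✓accept
'c' @ 4: {1,5,6,7}  ✓accept
'c' @ 5: {1,5,6,7}  ✓accept
final: {1,5,6,7}; accept 1 in set

Answer: ACCEPT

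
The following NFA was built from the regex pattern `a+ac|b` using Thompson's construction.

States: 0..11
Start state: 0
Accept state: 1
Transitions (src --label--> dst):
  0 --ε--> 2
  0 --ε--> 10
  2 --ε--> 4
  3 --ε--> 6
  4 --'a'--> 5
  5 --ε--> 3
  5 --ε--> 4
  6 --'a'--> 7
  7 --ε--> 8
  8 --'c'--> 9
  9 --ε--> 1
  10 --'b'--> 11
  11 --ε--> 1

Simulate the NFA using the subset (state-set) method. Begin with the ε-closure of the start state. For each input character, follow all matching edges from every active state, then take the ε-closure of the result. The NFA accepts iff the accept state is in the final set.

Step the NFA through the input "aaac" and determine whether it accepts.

Answer: ACCEPT

Derivation:
initial (ε-close {0}): {0,2,4,10}
'a' @ 1: {3,4,5,6}
'a' @ 2: {3,4,5,6,7,8}
'a' @ 3: {3,4,5,6,7,8}
'c' @ 4: {1,9}  (accept∈set)
final: {1,9}; accept 1 in set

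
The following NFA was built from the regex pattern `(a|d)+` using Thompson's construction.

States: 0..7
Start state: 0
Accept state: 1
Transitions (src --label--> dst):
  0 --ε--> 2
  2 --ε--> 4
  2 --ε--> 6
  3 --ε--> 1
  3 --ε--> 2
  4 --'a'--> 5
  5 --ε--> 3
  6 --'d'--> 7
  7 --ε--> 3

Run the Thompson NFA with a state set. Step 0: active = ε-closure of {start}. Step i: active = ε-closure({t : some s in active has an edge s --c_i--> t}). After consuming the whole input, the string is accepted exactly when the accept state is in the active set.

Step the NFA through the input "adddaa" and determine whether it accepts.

Answer: ACCEPT

Steps:
start: ε-closure({0}) = {0,2,4,6}
'a' @ 1: {1,2,3,4,5,6}  ✓accept
'd' @ 2: {1,2,3,4,6,7}  ✓accept
'd' @ 3: {1,2,3,4,6,7}  ✓accept
'd' @ 4: {1,2,3,4,6,7}  ✓accept
'a' @ 5: {1,2,3,4,5,6}  ✓accept
'a' @ 6: {1,2,3,4,5,6}  ✓accept
end set {1,2,3,4,5,6} — state 1 in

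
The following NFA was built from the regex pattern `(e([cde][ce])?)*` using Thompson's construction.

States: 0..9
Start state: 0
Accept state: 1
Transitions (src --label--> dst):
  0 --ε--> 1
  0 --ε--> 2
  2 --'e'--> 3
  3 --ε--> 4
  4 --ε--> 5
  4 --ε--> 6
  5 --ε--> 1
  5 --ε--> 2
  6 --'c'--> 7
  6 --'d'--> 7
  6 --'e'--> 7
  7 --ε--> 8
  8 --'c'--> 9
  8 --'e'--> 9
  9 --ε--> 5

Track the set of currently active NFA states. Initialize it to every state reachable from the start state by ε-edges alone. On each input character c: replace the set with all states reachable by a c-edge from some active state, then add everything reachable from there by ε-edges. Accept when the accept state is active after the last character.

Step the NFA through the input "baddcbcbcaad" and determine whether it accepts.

initial (ε-close {0}): {0,1,2}
'b' @ 1: {}  — dead — no transitions
rest 'addcbcbcaad' ignored (set empty)
after full input: {}  (accept=1 not in)

Answer: REJECT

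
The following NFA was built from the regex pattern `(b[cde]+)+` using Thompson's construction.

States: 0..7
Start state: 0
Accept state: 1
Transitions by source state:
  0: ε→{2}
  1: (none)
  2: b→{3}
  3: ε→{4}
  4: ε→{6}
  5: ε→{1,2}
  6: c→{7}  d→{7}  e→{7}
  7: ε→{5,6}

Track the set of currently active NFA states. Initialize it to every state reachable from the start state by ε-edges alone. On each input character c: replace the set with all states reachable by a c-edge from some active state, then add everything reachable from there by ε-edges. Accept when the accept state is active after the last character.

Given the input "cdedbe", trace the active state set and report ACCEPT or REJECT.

Answer: REJECT

Trace:
start: ε-closure({0}) = {0,2}
'c' @ 1: {}  — state set empty
rest 'dedbe' ignored (set empty)
final: {}; accept 1 not in set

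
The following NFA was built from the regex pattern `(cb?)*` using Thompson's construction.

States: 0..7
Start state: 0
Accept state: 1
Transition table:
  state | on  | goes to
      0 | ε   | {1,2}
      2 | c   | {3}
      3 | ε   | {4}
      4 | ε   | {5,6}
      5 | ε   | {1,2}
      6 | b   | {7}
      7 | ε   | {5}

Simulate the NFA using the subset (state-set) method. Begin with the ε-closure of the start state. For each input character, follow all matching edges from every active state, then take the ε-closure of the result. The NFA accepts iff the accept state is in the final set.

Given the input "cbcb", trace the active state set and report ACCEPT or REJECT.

Answer: ACCEPT

Trace:
initial (ε-close {0}): {0,1,2}
'c' @ 1: {1,2,3,4,5,6}  ✓accept
'b' @ 2: {1,2,5,7}  ✓accept
'c' @ 3: {1,2,3,4,5,6}  ✓accept
'b' @ 4: {1,2,5,7}  ✓accept
end set {1,2,5,7} — state 1 in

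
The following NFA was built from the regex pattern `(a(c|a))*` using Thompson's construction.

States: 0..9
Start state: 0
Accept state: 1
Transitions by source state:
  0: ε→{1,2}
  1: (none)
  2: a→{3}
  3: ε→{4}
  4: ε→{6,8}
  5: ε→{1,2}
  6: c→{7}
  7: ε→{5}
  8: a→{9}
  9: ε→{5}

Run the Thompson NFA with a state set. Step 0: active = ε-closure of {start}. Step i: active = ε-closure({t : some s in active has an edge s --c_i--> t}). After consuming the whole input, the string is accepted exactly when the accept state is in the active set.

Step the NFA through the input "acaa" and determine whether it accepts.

Answer: ACCEPT

Trace:
S₀ = ε-closure({0}) = {0,1,2}
'a' @ 1: {3,4,6,8}
'c' @ 2: {1,2,5,7}  [accepting]
'a' @ 3: {3,4,6,8}
'a' @ 4: {1,2,5,9}  [accepting]
end set {1,2,5,9} — state 1 in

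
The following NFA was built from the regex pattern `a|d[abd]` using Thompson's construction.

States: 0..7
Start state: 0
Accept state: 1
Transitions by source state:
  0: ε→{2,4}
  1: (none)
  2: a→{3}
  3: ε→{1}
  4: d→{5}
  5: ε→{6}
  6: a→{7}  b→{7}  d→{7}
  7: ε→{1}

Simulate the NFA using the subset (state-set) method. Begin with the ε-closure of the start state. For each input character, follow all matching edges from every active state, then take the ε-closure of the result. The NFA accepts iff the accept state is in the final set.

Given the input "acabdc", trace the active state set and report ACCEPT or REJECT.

Answer: REJECT

Derivation:
initial (ε-close {0}): {0,2,4}
'a' @ 1: {1,3}  ✓accept
'c' @ 2: {}  — no active states
rest 'abdc' ignored (set empty)
after full input: {}  (accept=1 not in)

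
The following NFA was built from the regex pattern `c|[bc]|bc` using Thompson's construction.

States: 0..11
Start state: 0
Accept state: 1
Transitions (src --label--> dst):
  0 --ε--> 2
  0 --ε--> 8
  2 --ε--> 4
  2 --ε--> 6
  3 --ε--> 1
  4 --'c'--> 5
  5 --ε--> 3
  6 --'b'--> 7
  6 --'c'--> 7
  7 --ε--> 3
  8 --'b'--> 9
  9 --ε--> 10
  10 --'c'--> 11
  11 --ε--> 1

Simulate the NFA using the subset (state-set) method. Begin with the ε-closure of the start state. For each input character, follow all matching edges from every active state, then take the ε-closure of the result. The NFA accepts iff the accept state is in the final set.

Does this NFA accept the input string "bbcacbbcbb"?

Answer: REJECT

Steps:
start: ε-closure({0}) = {0,2,4,6,8}
'b' @ 1: {1,3,7,9,10}  [accepting]
'b' @ 2: {}  — dead — no transitions
rest 'cacbbcbb' ignored (set empty)
final: {}; accept 1 not in set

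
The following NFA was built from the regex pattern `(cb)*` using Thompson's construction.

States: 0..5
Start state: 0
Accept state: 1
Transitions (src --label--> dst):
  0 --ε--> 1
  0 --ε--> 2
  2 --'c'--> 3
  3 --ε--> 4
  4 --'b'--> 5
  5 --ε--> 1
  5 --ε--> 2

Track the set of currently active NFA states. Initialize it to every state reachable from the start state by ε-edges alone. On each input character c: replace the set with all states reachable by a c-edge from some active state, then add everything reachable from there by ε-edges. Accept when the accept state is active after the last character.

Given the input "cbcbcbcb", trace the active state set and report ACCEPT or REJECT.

Answer: ACCEPT

Derivation:
start: ε-closure({0}) = {0,1,2}
'c' @ 1: {3,4}
'b' @ 2: {1,2,5}  ✓accept
'c' @ 3: {3,4}
'b' @ 4: {1,2,5}  ✓accept
'c' @ 5: {3,4}
'b' @ 6: {1,2,5}  ✓accept
'c' @ 7: {3,4}
'b' @ 8: {1,2,5}  ✓accept
final: {1,2,5}; accept 1 in set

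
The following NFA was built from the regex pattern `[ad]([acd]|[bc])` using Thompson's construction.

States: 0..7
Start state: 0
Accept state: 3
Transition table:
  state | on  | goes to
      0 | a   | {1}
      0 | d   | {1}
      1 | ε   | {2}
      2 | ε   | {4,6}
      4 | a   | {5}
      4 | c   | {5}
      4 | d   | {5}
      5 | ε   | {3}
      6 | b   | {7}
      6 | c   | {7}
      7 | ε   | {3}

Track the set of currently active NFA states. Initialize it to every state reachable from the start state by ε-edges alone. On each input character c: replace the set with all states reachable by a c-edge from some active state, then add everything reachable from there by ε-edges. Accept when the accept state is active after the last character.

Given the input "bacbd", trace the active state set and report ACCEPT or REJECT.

S₀ = ε-closure({0}) = {0}
'b' @ 1: {}  — no active states
rest 'acbd' ignored (set empty)
after full input: {}  (accept=3 not in)

Answer: REJECT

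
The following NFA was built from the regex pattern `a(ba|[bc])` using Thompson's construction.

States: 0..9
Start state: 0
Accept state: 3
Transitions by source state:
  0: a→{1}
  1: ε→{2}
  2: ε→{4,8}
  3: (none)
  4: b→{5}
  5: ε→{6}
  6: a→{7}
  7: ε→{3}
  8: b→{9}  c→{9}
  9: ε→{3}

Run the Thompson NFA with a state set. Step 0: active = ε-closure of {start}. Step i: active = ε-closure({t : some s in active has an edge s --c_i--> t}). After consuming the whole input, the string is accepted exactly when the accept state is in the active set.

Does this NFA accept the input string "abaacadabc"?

S₀ = ε-closure({0}) = {0}
'a' @ 1: {1,2,4,8}
'b' @ 2: {3,5,6,9}  [accepting]
'a' @ 3: {3,7}  [accepting]
'a' @ 4: {}  — dead — no transitions
rest 'cadabc' ignored (set empty)
end set {} — state 3 not in

Answer: REJECT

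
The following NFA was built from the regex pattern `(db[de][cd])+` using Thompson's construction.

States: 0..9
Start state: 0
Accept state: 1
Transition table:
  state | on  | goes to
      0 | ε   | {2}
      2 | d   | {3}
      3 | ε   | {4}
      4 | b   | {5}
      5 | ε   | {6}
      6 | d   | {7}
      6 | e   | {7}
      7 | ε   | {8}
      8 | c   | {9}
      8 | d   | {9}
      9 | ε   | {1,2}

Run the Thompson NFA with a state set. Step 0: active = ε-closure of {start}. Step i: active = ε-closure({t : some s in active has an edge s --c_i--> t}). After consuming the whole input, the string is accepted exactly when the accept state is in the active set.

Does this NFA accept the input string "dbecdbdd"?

S₀ = ε-closure({0}) = {0,2}
'd' @ 1: {3,4}
'b' @ 2: {5,6}
'e' @ 3: {7,8}
'c' @ 4: {1,2,9}  [accepting]
'd' @ 5: {3,4}
'b' @ 6: {5,6}
'd' @ 7: {7,8}
'd' @ 8: {1,2,9}  [accepting]
end set {1,2,9} — state 1 in

Answer: ACCEPT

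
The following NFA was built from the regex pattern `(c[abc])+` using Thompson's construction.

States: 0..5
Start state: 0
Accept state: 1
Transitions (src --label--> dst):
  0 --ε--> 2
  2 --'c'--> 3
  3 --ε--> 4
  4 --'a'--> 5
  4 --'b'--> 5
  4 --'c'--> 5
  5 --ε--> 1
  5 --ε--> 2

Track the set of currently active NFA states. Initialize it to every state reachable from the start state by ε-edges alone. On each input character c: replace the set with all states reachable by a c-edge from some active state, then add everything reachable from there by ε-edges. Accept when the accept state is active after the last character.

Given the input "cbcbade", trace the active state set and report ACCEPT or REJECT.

Answer: REJECT

Trace:
S₀ = ε-closure({0}) = {0,2}
'c' @ 1: {3,4}
'b' @ 2: {1,2,5}  ✓accept
'c' @ 3: {3,4}
'b' @ 4: {1,2,5}  ✓accept
'a' @ 5: {}  — no active states
rest 'de' ignored (set empty)
end set {} — state 1 not in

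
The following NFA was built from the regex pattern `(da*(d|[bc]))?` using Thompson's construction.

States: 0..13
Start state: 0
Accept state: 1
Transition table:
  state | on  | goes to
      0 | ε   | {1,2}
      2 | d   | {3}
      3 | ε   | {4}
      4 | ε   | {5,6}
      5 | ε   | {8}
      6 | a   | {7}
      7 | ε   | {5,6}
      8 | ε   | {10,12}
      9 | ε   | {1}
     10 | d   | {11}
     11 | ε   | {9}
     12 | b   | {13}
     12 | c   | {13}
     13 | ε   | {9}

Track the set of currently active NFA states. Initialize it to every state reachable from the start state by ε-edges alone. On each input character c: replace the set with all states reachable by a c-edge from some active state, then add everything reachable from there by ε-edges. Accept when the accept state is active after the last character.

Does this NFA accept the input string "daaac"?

initial (ε-close {0}): {0,1,2}
'd' @ 1: {3,4,5,6,8,10,12}
'a' @ 2: {5,6,7,8,10,12}
'a' @ 3: {5,6,7,8,10,12}
'a' @ 4: {5,6,7,8,10,12}
'c' @ 5: {1,9,13}  (accept∈set)
end set {1,9,13} — state 1 in

Answer: ACCEPT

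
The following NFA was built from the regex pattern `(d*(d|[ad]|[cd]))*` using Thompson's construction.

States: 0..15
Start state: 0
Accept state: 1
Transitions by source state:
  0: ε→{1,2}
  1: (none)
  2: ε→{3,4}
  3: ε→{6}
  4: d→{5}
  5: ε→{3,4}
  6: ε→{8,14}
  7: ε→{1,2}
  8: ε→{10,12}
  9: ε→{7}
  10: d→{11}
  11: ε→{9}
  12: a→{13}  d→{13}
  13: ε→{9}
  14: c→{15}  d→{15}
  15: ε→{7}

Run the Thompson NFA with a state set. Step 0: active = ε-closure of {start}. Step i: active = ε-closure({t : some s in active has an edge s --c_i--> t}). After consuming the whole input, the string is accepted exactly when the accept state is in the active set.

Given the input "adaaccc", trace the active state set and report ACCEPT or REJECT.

Answer: ACCEPT

Trace:
initial (ε-close {0}): {0,1,2,3,4,6,8,10,12,14}
'a' @ 1: {1,2,3,4,6,7,8,9,10,12,13,14}  (accept∈set)
'd' @ 2: {1,2,3,4,5,6,7,8,9,10,11,12,13,14,15}  (accept∈set)
'a' @ 3: {1,2,3,4,6,7,8,9,10,12,13,14}  (accept∈set)
'a' @ 4: {1,2,3,4,6,7,8,9,10,12,13,14}  (accept∈set)
'c' @ 5: {1,2,3,4,6,7,8,10,12,14,15}  (accept∈set)
'c' @ 6: {1,2,3,4,6,7,8,10,12,14,15}  (accept∈set)
'c' @ 7: {1,2,3,4,6,7,8,10,12,14,15}  (accept∈set)
final: {1,2,3,4,6,7,8,10,12,14,15}; accept 1 in set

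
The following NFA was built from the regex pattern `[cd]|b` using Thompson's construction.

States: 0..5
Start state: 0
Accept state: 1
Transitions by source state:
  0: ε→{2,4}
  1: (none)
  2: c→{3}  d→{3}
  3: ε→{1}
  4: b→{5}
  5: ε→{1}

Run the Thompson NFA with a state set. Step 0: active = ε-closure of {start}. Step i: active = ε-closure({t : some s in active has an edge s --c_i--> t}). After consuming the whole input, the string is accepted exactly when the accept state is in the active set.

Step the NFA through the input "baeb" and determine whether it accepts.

Answer: REJECT

Derivation:
initial (ε-close {0}): {0,2,4}
'b' @ 1: {1,5}  [accepting]
'a' @ 2: {}  — dead — no transitions
rest 'eb' ignored (set empty)
end set {} — state 1 not in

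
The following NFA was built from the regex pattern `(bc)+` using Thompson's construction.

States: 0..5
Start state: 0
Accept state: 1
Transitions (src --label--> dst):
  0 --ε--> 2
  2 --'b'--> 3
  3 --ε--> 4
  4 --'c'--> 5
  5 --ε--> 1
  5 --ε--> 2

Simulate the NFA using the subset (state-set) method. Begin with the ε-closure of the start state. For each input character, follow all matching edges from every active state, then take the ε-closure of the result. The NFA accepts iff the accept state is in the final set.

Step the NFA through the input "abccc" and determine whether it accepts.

start: ε-closure({0}) = {0,2}
'a' @ 1: {}  — state set empty
rest 'bccc' ignored (set empty)
final: {}; accept 1 not in set

Answer: REJECT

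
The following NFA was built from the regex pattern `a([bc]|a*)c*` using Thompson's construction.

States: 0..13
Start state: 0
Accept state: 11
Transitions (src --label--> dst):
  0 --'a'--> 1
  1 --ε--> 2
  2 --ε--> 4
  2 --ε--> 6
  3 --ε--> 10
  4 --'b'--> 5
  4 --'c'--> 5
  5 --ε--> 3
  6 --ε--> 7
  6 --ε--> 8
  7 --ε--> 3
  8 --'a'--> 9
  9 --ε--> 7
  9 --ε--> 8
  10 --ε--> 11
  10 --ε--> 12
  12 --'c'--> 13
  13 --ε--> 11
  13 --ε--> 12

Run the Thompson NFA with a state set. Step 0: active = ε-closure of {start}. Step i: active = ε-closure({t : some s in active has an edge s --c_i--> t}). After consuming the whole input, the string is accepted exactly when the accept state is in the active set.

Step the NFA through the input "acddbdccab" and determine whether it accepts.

Answer: REJECT

Trace:
S₀ = ε-closure({0}) = {0}
'a' @ 1: {1,2,3,4,6,7,8,10,11,12}  [accepting]
'c' @ 2: {3,5,10,11,12,13}  [accepting]
'd' @ 3: {}  — dead — no transitions
rest 'dbdccab' ignored (set empty)
after full input: {}  (accept=11 not in)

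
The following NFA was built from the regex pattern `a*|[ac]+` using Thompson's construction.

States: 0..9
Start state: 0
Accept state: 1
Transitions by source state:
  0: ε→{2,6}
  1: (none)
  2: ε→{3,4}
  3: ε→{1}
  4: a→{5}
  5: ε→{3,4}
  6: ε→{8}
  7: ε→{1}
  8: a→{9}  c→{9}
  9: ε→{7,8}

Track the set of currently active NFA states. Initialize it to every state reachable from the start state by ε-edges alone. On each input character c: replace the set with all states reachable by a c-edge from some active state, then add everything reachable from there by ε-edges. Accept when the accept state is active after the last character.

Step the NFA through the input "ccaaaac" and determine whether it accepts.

start: ε-closure({0}) = {0,1,2,3,4,6,8}
'c' @ 1: {1,7,8,9}  (accept∈set)
'c' @ 2: {1,7,8,9}  (accept∈set)
'a' @ 3: {1,7,8,9}  (accept∈set)
'a' @ 4: {1,7,8,9}  (accept∈set)
'a' @ 5: {1,7,8,9}  (accept∈set)
'a' @ 6: {1,7,8,9}  (accept∈set)
'c' @ 7: {1,7,8,9}  (accept∈set)
after full input: {1,7,8,9}  (accept=1 in)

Answer: ACCEPT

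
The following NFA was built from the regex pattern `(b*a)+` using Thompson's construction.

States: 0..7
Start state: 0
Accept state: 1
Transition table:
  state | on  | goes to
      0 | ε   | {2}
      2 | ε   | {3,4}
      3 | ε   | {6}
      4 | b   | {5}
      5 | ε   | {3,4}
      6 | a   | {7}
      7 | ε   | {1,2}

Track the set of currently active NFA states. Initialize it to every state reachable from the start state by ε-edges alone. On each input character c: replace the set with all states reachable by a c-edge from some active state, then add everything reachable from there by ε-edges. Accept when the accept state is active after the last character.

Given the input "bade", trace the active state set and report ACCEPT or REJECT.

Answer: REJECT

Trace:
start: ε-closure({0}) = {0,2,3,4,6}
'b' @ 1: {3,4,5,6}
'a' @ 2: {1,2,3,4,6,7}  ✓accept
'd' @ 3: {}  — dead — no transitions
rest 'e' ignored (set empty)
end set {} — state 1 not in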